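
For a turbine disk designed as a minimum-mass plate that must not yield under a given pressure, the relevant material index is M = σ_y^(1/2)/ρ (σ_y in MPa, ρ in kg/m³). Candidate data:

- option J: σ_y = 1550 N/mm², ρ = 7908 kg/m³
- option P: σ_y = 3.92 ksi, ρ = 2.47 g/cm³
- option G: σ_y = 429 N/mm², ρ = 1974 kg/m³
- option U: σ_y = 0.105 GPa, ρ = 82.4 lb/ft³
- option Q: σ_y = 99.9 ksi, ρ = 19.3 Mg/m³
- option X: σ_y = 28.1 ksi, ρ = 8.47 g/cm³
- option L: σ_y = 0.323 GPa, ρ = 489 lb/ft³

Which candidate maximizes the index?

option G

Normalizing units and computing the index:
  option J: σ_y = 1550 MPa, ρ = 7908 kg/m³
  option P: σ_y = 27.03 MPa, ρ = 2470 kg/m³
  option G: σ_y = 429.0 MPa, ρ = 1974 kg/m³
  option U: σ_y = 105.0 MPa, ρ = 1320 kg/m³
  option Q: σ_y = 688.8 MPa, ρ = 19300 kg/m³
  option X: σ_y = 193.7 MPa, ρ = 8470 kg/m³
  option L: σ_y = 323.0 MPa, ρ = 7833 kg/m³
  option G: M = 10.5×10⁻³
  option U: M = 7.76×10⁻³
  option J: M = 4.98×10⁻³
  option L: M = 2.29×10⁻³
  option P: M = 2.10×10⁻³
  option X: M = 1.64×10⁻³
  option Q: M = 1.36×10⁻³
The maximum is for option G.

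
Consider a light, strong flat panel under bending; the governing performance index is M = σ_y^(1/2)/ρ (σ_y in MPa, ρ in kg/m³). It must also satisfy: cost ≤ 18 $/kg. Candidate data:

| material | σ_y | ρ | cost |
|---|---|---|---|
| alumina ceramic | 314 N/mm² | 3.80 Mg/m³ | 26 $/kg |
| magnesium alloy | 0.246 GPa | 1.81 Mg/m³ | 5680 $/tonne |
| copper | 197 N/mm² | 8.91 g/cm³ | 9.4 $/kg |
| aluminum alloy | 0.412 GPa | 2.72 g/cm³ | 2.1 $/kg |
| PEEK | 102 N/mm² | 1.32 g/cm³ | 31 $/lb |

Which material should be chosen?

magnesium alloy

Screen on constraints: cost ≤ 18 $/kg. Survivors: magnesium alloy, copper, aluminum alloy.
Putting every candidate on a common basis:
  magnesium alloy: σ_y = 246.0 MPa, ρ = 1810 kg/m³
  copper: σ_y = 197.0 MPa, ρ = 8910 kg/m³
  aluminum alloy: σ_y = 412.0 MPa, ρ = 2720 kg/m³
  magnesium alloy: M = 8.67×10⁻³
  aluminum alloy: M = 7.46×10⁻³
  copper: M = 1.58×10⁻³
Magnesium alloy ranks first.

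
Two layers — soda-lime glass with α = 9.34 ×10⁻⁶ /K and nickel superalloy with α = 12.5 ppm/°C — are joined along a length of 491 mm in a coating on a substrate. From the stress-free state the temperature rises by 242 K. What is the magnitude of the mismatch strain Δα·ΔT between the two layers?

Δα = |9.34 − 12.5|×10⁻⁶/K = 3.16×10⁻⁶/K.
Mismatch strain = Δα·ΔT = 3.16×10⁻⁶ × 242.0 = 7.65×10⁻⁴.

7.65×10⁻⁴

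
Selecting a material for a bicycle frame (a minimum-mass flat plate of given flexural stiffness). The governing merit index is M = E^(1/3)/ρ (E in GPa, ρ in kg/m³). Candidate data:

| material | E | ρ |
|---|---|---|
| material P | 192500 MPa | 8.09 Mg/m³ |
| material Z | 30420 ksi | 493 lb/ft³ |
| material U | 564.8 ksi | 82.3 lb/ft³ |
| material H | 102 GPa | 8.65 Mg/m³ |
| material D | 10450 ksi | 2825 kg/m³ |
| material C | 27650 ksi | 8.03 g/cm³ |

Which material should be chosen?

Convert each candidate to consistent units, then evaluate M:
  material P: E = 192.5 GPa, ρ = 8090 kg/m³
  material Z: E = 209.7 GPa, ρ = 7897 kg/m³
  material U: E = 3.894 GPa, ρ = 1318 kg/m³
  material H: E = 102.0 GPa, ρ = 8650 kg/m³
  material D: E = 72.05 GPa, ρ = 2825 kg/m³
  material C: E = 190.6 GPa, ρ = 8030 kg/m³
  material D: M = 1.47×10⁻³
  material U: M = 1.19×10⁻³
  material Z: M = 0.752×10⁻³
  material C: M = 0.717×10⁻³
  material P: M = 0.714×10⁻³
  material H: M = 0.540×10⁻³
Material D has the largest M.

material D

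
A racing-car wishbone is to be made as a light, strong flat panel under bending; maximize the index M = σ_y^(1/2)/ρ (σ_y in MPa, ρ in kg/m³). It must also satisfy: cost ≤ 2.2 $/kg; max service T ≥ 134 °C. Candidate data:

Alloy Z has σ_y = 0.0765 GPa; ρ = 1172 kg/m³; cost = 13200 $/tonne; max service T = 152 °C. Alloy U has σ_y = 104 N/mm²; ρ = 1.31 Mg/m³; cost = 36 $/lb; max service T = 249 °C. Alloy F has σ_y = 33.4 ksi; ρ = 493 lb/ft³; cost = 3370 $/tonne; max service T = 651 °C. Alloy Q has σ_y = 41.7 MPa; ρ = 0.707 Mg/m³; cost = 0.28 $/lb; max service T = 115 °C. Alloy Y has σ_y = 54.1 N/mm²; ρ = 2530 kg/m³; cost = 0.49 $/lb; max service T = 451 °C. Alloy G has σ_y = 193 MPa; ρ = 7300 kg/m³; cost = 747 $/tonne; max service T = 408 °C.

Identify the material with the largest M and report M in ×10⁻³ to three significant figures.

alloy Y, M = 2.91×10⁻³

Screen on constraints: cost ≤ 2.2 $/kg; max service T ≥ 134 °C. Survivors: alloy Y, alloy G.
In SI units:
  alloy Y: σ_y = 54.10 MPa, ρ = 2530 kg/m³
  alloy G: σ_y = 193.0 MPa, ρ = 7300 kg/m³
  alloy Y: M = 2.91×10⁻³
  alloy G: M = 1.90×10⁻³
Alloy Y ranks first.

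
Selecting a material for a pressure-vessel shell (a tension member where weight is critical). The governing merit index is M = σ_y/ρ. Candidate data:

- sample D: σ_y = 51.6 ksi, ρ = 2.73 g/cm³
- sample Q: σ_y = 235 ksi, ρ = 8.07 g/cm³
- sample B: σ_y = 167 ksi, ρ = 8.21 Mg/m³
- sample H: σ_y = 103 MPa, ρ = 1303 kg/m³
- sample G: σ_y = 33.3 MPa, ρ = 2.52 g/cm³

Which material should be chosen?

In SI units:
  sample D: σ_y = 355.8 MPa, ρ = 2730 kg/m³
  sample Q: σ_y = 1620 MPa, ρ = 8070 kg/m³
  sample B: σ_y = 1151 MPa, ρ = 8210 kg/m³
  sample H: σ_y = 103.0 MPa, ρ = 1303 kg/m³
  sample G: σ_y = 33.30 MPa, ρ = 2520 kg/m³
  sample Q: M = 201 kN·m/kg
  sample B: M = 140 kN·m/kg
  sample D: M = 130 kN·m/kg
  sample H: M = 79.0 kN·m/kg
  sample G: M = 13.2 kN·m/kg
Sample Q ranks first.

sample Q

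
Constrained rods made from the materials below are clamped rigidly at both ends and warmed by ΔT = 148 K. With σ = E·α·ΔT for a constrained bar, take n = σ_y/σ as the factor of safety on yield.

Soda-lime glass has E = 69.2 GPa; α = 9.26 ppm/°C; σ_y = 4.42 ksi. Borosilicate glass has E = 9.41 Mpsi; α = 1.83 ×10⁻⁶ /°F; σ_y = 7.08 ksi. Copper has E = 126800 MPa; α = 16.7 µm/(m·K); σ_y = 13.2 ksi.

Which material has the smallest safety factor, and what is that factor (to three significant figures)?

copper, n = 0.290

Per material, after unit conversion:
  soda-lime glass: E = 69.20, α = 9.26, σ_y = 30.47 → σ = 94.8 MPa, n = 0.321
  borosilicate glass: E = 64.88, α = 3.29, σ_y = 48.81 → σ = 31.6 MPa, n = 1.54
  copper: E = 126.8, α = 16.7, σ_y = 91.01 → σ = 313 MPa, n = 0.290
Copper has the lowest safety factor, n = 0.290.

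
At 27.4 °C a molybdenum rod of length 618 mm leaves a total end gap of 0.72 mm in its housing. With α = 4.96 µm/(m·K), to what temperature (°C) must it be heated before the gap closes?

α·L₀·ΔT = 0.72 mm ⇒ ΔT = 0.72 / (4.96×10⁻⁶ × 618.0) = 234.9 K.
T = 27.4 + 234.9 = 262.3 °C.

262 °C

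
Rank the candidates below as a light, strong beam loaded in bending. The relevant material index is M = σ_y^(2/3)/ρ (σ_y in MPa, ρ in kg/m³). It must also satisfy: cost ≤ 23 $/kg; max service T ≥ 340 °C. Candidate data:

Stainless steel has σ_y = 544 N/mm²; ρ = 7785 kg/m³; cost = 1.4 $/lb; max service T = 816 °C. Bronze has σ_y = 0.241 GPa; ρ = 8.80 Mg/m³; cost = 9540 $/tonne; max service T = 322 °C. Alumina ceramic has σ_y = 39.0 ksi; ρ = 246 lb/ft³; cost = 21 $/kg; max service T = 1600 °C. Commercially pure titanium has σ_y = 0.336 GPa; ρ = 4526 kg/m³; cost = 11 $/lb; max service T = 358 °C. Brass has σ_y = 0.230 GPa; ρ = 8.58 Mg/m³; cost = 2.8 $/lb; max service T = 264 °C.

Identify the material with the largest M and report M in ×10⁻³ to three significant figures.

Screen on constraints: cost ≤ 23 $/kg; max service T ≥ 340 °C. Survivors: stainless steel, alumina ceramic.
After converting to SI:
  stainless steel: σ_y = 544.0 MPa, ρ = 7785 kg/m³
  alumina ceramic: σ_y = 268.9 MPa, ρ = 3941 kg/m³
  alumina ceramic: M = 10.6×10⁻³
  stainless steel: M = 8.56×10⁻³
The maximum is for alumina ceramic.

alumina ceramic, M = 10.6×10⁻³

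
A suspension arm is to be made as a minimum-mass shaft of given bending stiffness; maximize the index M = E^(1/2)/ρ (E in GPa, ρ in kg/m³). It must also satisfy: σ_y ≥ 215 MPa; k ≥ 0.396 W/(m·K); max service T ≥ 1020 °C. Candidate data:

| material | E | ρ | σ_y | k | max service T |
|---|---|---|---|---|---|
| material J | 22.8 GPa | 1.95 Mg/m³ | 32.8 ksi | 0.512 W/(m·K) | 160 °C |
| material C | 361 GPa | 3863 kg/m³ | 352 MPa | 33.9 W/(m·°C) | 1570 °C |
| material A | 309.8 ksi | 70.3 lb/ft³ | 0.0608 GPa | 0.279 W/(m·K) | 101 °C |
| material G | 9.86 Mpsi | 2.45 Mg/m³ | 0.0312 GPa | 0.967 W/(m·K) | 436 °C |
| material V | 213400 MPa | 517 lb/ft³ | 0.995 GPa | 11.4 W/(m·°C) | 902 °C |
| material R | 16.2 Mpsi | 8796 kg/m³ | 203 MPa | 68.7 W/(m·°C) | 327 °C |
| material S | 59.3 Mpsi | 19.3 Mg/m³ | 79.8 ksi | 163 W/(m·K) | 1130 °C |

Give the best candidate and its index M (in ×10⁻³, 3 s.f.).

Screen on constraints: σ_y ≥ 215 MPa; k ≥ 0.396 W/(m·K); max service T ≥ 1020 °C. Survivors: material C, material S.
In SI units:
  material C: E = 361.0 GPa, ρ = 3863 kg/m³
  material S: E = 408.9 GPa, ρ = 19300 kg/m³
  material C: M = 4.92×10⁻³
  material S: M = 1.05×10⁻³
Material C has the largest M.

material C, M = 4.92×10⁻³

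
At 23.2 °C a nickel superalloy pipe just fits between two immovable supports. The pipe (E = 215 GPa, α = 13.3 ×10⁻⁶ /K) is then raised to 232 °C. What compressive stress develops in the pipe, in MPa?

597 MPa

ΔT = 208.8 K. Constrained thermal stress σ = E·α·ΔT = 215.0×10³ MPa × 13.3×10⁻⁶ × 208.8 = 597 MPa (compressive).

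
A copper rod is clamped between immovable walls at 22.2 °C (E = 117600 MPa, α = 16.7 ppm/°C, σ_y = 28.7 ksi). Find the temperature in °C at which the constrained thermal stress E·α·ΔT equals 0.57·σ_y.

E = 117600 MPa = 117.6 GPa.
σ_y = 28.7 ksi = 197.9 MPa.
E·α·ΔT = 112.8 MPa ⇒ ΔT = 112.8 / (117.6×10³ × 16.7×10⁻⁶) = 57.43 K.
T = 22.2 + 57.43 = 79.63 °C.

79.6 °C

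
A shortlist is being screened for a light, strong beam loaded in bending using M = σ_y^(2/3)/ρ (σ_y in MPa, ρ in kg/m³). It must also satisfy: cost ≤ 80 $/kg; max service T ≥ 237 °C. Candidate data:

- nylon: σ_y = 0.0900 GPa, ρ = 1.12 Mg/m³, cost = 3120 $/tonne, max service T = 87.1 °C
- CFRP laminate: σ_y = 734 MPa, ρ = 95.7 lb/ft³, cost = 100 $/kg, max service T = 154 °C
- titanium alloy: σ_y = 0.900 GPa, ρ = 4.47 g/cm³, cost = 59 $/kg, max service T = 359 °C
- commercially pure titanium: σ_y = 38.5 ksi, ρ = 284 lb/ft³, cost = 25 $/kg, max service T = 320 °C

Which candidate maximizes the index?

Screen on constraints: cost ≤ 80 $/kg; max service T ≥ 237 °C. Survivors: titanium alloy, commercially pure titanium.
Convert each candidate to consistent units, then evaluate M:
  titanium alloy: σ_y = 900.0 MPa, ρ = 4470 kg/m³
  commercially pure titanium: σ_y = 265.4 MPa, ρ = 4549 kg/m³
  titanium alloy: M = 20.9×10⁻³
  commercially pure titanium: M = 9.08×10⁻³
The maximum is for titanium alloy.

titanium alloy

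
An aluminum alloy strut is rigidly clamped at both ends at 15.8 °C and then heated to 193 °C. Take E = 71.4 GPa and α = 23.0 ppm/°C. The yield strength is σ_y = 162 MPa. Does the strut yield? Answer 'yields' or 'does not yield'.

yields

ΔT = 177.2 K. Constrained thermal stress σ = E·α·ΔT = 71.40×10³ MPa × 23.0×10⁻⁶ × 177.2 = 291 MPa (compressive).
Compare to σ_y = 162 MPa: σ ≥ σ_y, so it yields.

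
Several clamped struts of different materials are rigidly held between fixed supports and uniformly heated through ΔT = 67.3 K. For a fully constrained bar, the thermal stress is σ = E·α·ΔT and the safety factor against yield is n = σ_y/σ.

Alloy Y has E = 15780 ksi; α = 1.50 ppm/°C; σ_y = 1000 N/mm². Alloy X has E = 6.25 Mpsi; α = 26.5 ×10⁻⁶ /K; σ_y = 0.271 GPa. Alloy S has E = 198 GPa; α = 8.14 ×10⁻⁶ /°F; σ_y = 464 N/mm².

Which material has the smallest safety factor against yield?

Per material, after unit conversion:
  alloy Y: E = 108.8, α = 1.50, σ_y = 1000 → σ = 11.0 MPa, n = 91.0
  alloy X: E = 43.09, α = 26.5, σ_y = 271.0 → σ = 76.9 MPa, n = 3.53
  alloy S: E = 198.0, α = 14.7, σ_y = 464.0 → σ = 195 MPa, n = 2.38
The minimum is alloy S at n = 2.38.

alloy S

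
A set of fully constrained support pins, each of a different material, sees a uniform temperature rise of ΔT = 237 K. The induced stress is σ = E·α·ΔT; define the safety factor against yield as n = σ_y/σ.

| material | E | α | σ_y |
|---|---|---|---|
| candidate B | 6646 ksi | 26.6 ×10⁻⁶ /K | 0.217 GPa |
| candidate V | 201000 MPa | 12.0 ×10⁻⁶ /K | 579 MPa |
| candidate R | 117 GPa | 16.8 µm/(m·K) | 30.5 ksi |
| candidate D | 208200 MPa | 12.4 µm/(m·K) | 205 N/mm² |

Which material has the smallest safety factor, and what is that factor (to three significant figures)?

In consistent units (E in GPa, α in ×10⁻⁶/K, σ_y in MPa):
  candidate B: E = 45.82, α = 26.6, σ_y = 217.0 → σ = 289 MPa, n = 0.751
  candidate V: E = 201.0, α = 12.0, σ_y = 579.0 → σ = 572 MPa, n = 1.01
  candidate R: E = 117.0, α = 16.8, σ_y = 210.3 → σ = 466 MPa, n = 0.451
  candidate D: E = 208.2, α = 12.4, σ_y = 205.0 → σ = 612 MPa, n = 0.335
Candidate D has the lowest safety factor, n = 0.335.

candidate D, n = 0.335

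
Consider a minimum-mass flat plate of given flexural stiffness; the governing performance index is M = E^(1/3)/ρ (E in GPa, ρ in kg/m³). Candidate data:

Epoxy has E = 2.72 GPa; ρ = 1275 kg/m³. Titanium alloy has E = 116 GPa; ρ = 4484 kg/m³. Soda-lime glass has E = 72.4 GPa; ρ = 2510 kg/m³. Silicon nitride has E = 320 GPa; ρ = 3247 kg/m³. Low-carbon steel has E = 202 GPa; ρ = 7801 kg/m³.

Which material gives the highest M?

silicon nitride

Computing M directly (units already consistent):
  silicon nitride: M = 2.11×10⁻³
  soda-lime glass: M = 1.66×10⁻³
  epoxy: M = 1.09×10⁻³
  titanium alloy: M = 1.09×10⁻³
  low-carbon steel: M = 0.752×10⁻³
The maximum is for silicon nitride.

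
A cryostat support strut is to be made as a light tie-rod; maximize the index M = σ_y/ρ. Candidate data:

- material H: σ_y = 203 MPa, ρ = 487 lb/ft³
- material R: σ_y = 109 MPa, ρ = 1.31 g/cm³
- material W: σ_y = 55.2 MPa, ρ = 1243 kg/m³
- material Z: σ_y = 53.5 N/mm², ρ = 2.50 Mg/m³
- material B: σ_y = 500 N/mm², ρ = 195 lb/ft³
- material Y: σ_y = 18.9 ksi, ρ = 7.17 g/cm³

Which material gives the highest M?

material B

Convert each candidate to consistent units, then evaluate M:
  material H: σ_y = 203.0 MPa, ρ = 7801 kg/m³
  material R: σ_y = 109.0 MPa, ρ = 1310 kg/m³
  material W: σ_y = 55.20 MPa, ρ = 1243 kg/m³
  material Z: σ_y = 53.50 MPa, ρ = 2500 kg/m³
  material B: σ_y = 500.0 MPa, ρ = 3124 kg/m³
  material Y: σ_y = 130.3 MPa, ρ = 7170 kg/m³
  material B: M = 160 kN·m/kg
  material R: M = 83.2 kN·m/kg
  material W: M = 44.4 kN·m/kg
  material H: M = 26.0 kN·m/kg
  material Z: M = 21.4 kN·m/kg
  material Y: M = 18.2 kN·m/kg
Material B ranks first.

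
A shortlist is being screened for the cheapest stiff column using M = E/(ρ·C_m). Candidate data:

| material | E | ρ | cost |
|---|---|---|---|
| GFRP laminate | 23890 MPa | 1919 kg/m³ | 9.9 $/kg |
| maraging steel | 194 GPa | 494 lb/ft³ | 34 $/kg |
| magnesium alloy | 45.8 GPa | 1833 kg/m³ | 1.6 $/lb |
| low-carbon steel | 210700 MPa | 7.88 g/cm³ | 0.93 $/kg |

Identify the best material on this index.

Normalizing units and computing the index:
  GFRP laminate: E = 23.89 GPa, ρ = 1919 kg/m³, cost = 9.900 $/kg
  maraging steel: E = 194.0 GPa, ρ = 7913 kg/m³, cost = 34.00 $/kg
  magnesium alloy: E = 45.80 GPa, ρ = 1833 kg/m³, cost = 3.527 $/kg
  low-carbon steel: E = 210.7 GPa, ρ = 7880 kg/m³, cost = 0.9300 $/kg
  low-carbon steel: M = 28.8 MN·m per $
  magnesium alloy: M = 7.08 MN·m per $
  GFRP laminate: M = 1.26 MN·m per $
  maraging steel: M = 0.721 MN·m per $
Low-carbon steel has the largest M.

low-carbon steel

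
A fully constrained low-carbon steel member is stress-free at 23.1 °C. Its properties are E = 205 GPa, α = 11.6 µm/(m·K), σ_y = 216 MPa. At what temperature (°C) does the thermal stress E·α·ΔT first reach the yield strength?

E·α·ΔT = 216.0 MPa ⇒ ΔT = 216.0 / (205.0×10³ × 11.6×10⁻⁶) = 90.83 K.
T = 23.1 + 90.83 = 113.9 °C.

114 °C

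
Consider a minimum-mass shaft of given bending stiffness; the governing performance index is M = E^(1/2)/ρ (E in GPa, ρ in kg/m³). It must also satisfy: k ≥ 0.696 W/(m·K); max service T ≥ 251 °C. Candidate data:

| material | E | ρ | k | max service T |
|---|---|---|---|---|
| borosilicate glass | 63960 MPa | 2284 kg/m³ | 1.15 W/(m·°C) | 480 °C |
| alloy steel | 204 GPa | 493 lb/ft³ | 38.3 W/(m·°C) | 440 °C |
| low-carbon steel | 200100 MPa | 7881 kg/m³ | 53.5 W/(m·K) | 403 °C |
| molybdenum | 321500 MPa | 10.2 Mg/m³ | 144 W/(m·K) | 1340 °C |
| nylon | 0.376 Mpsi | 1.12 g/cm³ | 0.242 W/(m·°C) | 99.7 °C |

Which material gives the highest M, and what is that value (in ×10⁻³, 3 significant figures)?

borosilicate glass, M = 3.50×10⁻³

Screen on constraints: k ≥ 0.696 W/(m·K); max service T ≥ 251 °C. Survivors: borosilicate glass, alloy steel, low-carbon steel, molybdenum.
Convert each candidate to consistent units, then evaluate M:
  borosilicate glass: E = 63.96 GPa, ρ = 2284 kg/m³
  alloy steel: E = 204.0 GPa, ρ = 7897 kg/m³
  low-carbon steel: E = 200.1 GPa, ρ = 7881 kg/m³
  molybdenum: E = 321.5 GPa, ρ = 10200 kg/m³
  borosilicate glass: M = 3.50×10⁻³
  alloy steel: M = 1.81×10⁻³
  low-carbon steel: M = 1.79×10⁻³
  molybdenum: M = 1.76×10⁻³
The maximum is for borosilicate glass.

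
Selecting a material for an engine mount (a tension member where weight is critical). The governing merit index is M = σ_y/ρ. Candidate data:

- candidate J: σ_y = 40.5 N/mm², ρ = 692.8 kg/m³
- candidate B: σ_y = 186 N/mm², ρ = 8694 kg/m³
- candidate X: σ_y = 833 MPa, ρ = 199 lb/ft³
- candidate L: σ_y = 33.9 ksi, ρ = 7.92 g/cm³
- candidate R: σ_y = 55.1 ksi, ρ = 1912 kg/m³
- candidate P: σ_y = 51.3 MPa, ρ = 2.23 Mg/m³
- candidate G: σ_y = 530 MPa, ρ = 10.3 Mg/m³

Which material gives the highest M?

candidate X

Putting every candidate on a common basis:
  candidate J: σ_y = 40.50 MPa, ρ = 692.8 kg/m³
  candidate B: σ_y = 186.0 MPa, ρ = 8694 kg/m³
  candidate X: σ_y = 833.0 MPa, ρ = 3188 kg/m³
  candidate L: σ_y = 233.7 MPa, ρ = 7920 kg/m³
  candidate R: σ_y = 379.9 MPa, ρ = 1912 kg/m³
  candidate P: σ_y = 51.30 MPa, ρ = 2230 kg/m³
  candidate G: σ_y = 530.0 MPa, ρ = 10300 kg/m³
  candidate X: M = 261 kN·m/kg
  candidate R: M = 199 kN·m/kg
  candidate J: M = 58.5 kN·m/kg
  candidate G: M = 51.5 kN·m/kg
  candidate L: M = 29.5 kN·m/kg
  candidate P: M = 23.0 kN·m/kg
  candidate B: M = 21.4 kN·m/kg
Candidate X has the largest M.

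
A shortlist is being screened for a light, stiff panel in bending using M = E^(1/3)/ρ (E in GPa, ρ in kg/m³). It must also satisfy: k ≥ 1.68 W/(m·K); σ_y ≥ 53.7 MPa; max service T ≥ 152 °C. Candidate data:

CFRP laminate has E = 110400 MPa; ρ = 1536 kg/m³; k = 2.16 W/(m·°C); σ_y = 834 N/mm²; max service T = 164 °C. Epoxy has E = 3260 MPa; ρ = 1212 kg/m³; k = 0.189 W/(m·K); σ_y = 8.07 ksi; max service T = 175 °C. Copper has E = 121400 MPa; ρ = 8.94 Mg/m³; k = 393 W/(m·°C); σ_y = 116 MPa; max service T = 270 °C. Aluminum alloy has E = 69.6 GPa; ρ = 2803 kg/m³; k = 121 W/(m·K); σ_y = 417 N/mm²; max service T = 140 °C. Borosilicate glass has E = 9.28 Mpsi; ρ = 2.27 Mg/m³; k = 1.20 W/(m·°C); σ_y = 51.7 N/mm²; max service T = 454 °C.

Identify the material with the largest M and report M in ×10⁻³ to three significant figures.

Screen on constraints: k ≥ 1.68 W/(m·K); σ_y ≥ 53.7 MPa; max service T ≥ 152 °C. Survivors: CFRP laminate, copper.
After converting to SI:
  CFRP laminate: E = 110.4 GPa, ρ = 1536 kg/m³
  copper: E = 121.4 GPa, ρ = 8940 kg/m³
  CFRP laminate: M = 3.12×10⁻³
  copper: M = 0.554×10⁻³
CFRP laminate has the largest M.

CFRP laminate, M = 3.12×10⁻³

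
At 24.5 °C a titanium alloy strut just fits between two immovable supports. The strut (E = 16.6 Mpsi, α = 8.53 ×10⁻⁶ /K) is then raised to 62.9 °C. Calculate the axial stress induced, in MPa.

E = 16.6 Mpsi = 114.5 GPa.
ΔT = 38.40 K. Constrained thermal stress σ = E·α·ΔT = 114.5×10³ MPa × 8.53×10⁻⁶ × 38.40 = 37.5 MPa (compressive).

37.5 MPa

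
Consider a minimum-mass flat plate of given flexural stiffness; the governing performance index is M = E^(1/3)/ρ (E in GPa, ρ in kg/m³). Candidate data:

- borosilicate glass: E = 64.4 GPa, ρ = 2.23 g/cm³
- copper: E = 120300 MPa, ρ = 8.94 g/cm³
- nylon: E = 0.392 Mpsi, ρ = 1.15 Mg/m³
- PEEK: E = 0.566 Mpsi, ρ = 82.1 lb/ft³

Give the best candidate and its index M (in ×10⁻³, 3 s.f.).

Convert each candidate to consistent units, then evaluate M:
  borosilicate glass: E = 64.40 GPa, ρ = 2230 kg/m³
  copper: E = 120.3 GPa, ρ = 8940 kg/m³
  nylon: E = 2.703 GPa, ρ = 1150 kg/m³
  PEEK: E = 3.902 GPa, ρ = 1315 kg/m³
  borosilicate glass: M = 1.80×10⁻³
  nylon: M = 1.21×10⁻³
  PEEK: M = 1.20×10⁻³
  copper: M = 0.552×10⁻³
Borosilicate glass ranks first.

borosilicate glass, M = 1.80×10⁻³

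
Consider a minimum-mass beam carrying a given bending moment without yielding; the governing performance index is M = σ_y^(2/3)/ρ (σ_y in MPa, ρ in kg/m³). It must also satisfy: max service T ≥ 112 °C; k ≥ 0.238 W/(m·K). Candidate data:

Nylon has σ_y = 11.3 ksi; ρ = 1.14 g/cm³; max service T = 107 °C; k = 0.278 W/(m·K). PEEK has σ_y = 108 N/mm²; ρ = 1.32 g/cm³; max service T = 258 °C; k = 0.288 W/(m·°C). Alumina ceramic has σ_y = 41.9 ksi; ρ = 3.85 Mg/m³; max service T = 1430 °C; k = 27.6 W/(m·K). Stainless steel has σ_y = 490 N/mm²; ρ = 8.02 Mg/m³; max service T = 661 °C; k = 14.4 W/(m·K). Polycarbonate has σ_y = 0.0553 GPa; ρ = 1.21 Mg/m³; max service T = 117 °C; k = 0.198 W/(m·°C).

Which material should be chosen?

PEEK

Screen on constraints: max service T ≥ 112 °C; k ≥ 0.238 W/(m·K). Survivors: PEEK, alumina ceramic, stainless steel.
After converting to SI:
  PEEK: σ_y = 108.0 MPa, ρ = 1320 kg/m³
  alumina ceramic: σ_y = 288.9 MPa, ρ = 3850 kg/m³
  stainless steel: σ_y = 490.0 MPa, ρ = 8020 kg/m³
  PEEK: M = 17.2×10⁻³
  alumina ceramic: M = 11.4×10⁻³
  stainless steel: M = 7.75×10⁻³
PEEK ranks first.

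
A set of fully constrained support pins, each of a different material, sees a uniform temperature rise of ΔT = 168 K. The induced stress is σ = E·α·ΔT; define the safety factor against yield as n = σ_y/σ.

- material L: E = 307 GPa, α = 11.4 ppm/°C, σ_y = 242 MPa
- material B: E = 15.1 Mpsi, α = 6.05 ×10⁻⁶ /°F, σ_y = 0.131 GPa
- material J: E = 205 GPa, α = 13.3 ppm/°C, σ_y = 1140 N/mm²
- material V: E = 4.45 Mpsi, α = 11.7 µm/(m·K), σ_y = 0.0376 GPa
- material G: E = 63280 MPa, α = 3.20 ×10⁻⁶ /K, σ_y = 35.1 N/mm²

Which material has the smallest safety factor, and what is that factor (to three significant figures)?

material L, n = 0.412

In consistent units (E in GPa, α in ×10⁻⁶/K, σ_y in MPa):
  material L: E = 307.0, α = 11.4, σ_y = 242.0 → σ = 588 MPa, n = 0.412
  material B: E = 104.1, α = 10.9, σ_y = 131.0 → σ = 190 MPa, n = 0.688
  material J: E = 205.0, α = 13.3, σ_y = 1140 → σ = 458 MPa, n = 2.49
  material V: E = 30.68, α = 11.7, σ_y = 37.60 → σ = 60.3 MPa, n = 0.623
  material G: E = 63.28, α = 3.20, σ_y = 35.10 → σ = 34.0 MPa, n = 1.03
Material L has the lowest safety factor, n = 0.412.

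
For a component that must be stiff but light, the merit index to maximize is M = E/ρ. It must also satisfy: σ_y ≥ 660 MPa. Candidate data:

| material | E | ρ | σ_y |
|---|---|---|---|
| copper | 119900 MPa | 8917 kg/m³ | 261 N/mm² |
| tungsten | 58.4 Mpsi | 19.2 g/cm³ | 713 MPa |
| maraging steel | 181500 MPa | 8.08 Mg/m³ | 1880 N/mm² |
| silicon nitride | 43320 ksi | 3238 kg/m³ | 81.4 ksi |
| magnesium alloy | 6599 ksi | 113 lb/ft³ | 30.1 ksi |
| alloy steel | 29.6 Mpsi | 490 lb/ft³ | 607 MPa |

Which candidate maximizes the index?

Screen on constraints: σ_y ≥ 660 MPa. Survivors: tungsten, maraging steel.
Putting every candidate on a common basis:
  tungsten: E = 402.7 GPa, ρ = 19200 kg/m³
  maraging steel: E = 181.5 GPa, ρ = 8080 kg/m³
  maraging steel: M = 22.5 MN·m/kg
  tungsten: M = 21.0 MN·m/kg
The maximum is for maraging steel.

maraging steel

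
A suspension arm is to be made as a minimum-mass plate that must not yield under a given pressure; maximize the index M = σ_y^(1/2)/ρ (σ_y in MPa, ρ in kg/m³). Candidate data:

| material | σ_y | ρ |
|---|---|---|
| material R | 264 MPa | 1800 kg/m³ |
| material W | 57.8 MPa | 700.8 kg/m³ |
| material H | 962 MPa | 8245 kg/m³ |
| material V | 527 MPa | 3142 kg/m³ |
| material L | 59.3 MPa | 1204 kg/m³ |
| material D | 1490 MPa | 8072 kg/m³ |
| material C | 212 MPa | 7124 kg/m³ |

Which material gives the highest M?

Per-candidate index values:
  material W: M = 10.8×10⁻³
  material R: M = 9.03×10⁻³
  material V: M = 7.31×10⁻³
  material L: M = 6.40×10⁻³
  material D: M = 4.78×10⁻³
  material H: M = 3.76×10⁻³
  material C: M = 2.04×10⁻³
Material W ranks first.

material W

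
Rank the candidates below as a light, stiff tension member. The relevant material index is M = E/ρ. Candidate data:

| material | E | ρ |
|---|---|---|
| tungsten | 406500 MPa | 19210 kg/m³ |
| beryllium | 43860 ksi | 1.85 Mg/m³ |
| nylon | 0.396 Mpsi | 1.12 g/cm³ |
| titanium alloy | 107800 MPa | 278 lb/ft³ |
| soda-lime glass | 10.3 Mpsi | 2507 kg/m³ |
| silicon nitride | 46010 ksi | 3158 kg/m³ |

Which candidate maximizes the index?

In SI units:
  tungsten: E = 406.5 GPa, ρ = 19210 kg/m³
  beryllium: E = 302.4 GPa, ρ = 1850 kg/m³
  nylon: E = 2.730 GPa, ρ = 1120 kg/m³
  titanium alloy: E = 107.8 GPa, ρ = 4453 kg/m³
  soda-lime glass: E = 71.02 GPa, ρ = 2507 kg/m³
  silicon nitride: E = 317.2 GPa, ρ = 3158 kg/m³
  beryllium: M = 163 MN·m/kg
  silicon nitride: M = 100 MN·m/kg
  soda-lime glass: M = 28.3 MN·m/kg
  titanium alloy: M = 24.2 MN·m/kg
  tungsten: M = 21.2 MN·m/kg
  nylon: M = 2.44 MN·m/kg
Beryllium has the largest M.

beryllium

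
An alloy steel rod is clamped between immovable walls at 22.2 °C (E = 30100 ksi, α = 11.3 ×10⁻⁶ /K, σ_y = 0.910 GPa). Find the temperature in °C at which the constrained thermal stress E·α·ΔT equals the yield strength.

410 °C

E = 30100 ksi = 207.5 GPa.
σ_y = 0.910 GPa = 910.0 MPa.
E·α·ΔT = 910.0 MPa ⇒ ΔT = 910.0 / (207.5×10³ × 11.3×10⁻⁶) = 388.0 K.
T = 22.2 + 388.0 = 410.2 °C.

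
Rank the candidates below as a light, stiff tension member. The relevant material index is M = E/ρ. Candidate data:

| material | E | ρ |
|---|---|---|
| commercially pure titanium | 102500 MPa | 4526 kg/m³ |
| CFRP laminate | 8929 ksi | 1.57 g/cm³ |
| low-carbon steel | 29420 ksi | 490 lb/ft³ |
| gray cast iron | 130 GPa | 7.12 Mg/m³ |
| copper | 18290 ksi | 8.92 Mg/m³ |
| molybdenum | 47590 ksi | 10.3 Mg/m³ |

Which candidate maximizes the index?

CFRP laminate

Convert each candidate to consistent units, then evaluate M:
  commercially pure titanium: E = 102.5 GPa, ρ = 4526 kg/m³
  CFRP laminate: E = 61.56 GPa, ρ = 1570 kg/m³
  low-carbon steel: E = 202.8 GPa, ρ = 7849 kg/m³
  gray cast iron: E = 130.0 GPa, ρ = 7120 kg/m³
  copper: E = 126.1 GPa, ρ = 8920 kg/m³
  molybdenum: E = 328.1 GPa, ρ = 10300 kg/m³
  CFRP laminate: M = 39.2 MN·m/kg
  molybdenum: M = 31.9 MN·m/kg
  low-carbon steel: M = 25.8 MN·m/kg
  commercially pure titanium: M = 22.6 MN·m/kg
  gray cast iron: M = 18.3 MN·m/kg
  copper: M = 14.1 MN·m/kg
The maximum is for CFRP laminate.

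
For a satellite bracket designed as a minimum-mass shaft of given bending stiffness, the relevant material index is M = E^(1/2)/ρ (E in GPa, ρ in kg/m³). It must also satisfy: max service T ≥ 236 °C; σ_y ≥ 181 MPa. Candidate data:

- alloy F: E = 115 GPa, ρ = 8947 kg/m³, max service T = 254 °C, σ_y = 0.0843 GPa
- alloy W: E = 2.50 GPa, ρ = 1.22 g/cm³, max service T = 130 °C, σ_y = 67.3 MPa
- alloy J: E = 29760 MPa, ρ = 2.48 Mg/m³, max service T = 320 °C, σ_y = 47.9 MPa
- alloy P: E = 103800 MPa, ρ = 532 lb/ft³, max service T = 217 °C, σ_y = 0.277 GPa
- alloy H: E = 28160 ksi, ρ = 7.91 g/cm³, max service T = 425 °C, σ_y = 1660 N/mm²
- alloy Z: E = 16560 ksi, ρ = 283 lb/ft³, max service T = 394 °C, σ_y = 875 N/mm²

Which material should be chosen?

Screen on constraints: max service T ≥ 236 °C; σ_y ≥ 181 MPa. Survivors: alloy H, alloy Z.
After converting to SI:
  alloy H: E = 194.2 GPa, ρ = 7910 kg/m³
  alloy Z: E = 114.2 GPa, ρ = 4533 kg/m³
  alloy Z: M = 2.36×10⁻³
  alloy H: M = 1.76×10⁻³
Highest index: alloy Z.

alloy Z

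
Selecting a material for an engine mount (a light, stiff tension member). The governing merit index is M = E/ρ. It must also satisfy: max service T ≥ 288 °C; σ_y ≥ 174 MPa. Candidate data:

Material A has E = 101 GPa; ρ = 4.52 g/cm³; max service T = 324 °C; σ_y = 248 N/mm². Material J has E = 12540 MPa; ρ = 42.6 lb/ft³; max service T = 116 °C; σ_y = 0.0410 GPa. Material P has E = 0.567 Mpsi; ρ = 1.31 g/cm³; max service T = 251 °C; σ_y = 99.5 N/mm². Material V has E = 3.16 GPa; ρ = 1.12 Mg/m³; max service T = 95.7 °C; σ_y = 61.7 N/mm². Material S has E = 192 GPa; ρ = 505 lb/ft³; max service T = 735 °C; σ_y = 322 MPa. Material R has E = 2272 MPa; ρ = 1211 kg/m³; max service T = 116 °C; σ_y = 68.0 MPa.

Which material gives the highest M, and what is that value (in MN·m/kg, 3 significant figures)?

material S, M = 23.7 MN·m/kg

Screen on constraints: max service T ≥ 288 °C; σ_y ≥ 174 MPa. Survivors: material A, material S.
Normalizing units and computing the index:
  material A: E = 101.0 GPa, ρ = 4520 kg/m³
  material S: E = 192.0 GPa, ρ = 8089 kg/m³
  material S: M = 23.7 MN·m/kg
  material A: M = 22.3 MN·m/kg
The maximum is for material S.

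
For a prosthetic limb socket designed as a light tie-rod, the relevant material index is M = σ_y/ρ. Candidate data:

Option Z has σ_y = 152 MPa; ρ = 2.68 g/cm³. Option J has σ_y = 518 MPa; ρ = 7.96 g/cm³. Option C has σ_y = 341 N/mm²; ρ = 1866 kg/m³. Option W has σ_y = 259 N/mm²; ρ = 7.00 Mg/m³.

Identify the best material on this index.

In SI units:
  option Z: σ_y = 152.0 MPa, ρ = 2680 kg/m³
  option J: σ_y = 518.0 MPa, ρ = 7960 kg/m³
  option C: σ_y = 341.0 MPa, ρ = 1866 kg/m³
  option W: σ_y = 259.0 MPa, ρ = 7000 kg/m³
  option C: M = 183 kN·m/kg
  option J: M = 65.1 kN·m/kg
  option Z: M = 56.7 kN·m/kg
  option W: M = 37.0 kN·m/kg
Highest index: option C.

option C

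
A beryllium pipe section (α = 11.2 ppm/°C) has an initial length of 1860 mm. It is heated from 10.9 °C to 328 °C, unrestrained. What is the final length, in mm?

1866.6 mm

ΔT = 328 − 10.9 = 317.1 K.
ΔL = α·L₀·ΔT = 11.2×10⁻⁶ × 1860 mm × 317.1 K = 6.61 mm.
L = L₀ + ΔL = 1860 + 6.61 = 1866.6 mm.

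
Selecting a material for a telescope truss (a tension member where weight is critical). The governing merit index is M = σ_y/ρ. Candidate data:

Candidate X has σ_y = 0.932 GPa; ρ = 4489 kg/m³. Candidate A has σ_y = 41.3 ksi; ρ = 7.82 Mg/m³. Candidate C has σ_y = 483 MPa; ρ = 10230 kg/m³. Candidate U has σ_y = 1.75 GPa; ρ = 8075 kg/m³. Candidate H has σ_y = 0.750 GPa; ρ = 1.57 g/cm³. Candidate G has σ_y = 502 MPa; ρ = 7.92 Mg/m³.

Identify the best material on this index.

After converting to SI:
  candidate X: σ_y = 932.0 MPa, ρ = 4489 kg/m³
  candidate A: σ_y = 284.8 MPa, ρ = 7820 kg/m³
  candidate C: σ_y = 483.0 MPa, ρ = 10230 kg/m³
  candidate U: σ_y = 1750 MPa, ρ = 8075 kg/m³
  candidate H: σ_y = 750.0 MPa, ρ = 1570 kg/m³
  candidate G: σ_y = 502.0 MPa, ρ = 7920 kg/m³
  candidate H: M = 478 kN·m/kg
  candidate U: M = 217 kN·m/kg
  candidate X: M = 208 kN·m/kg
  candidate G: M = 63.4 kN·m/kg
  candidate C: M = 47.2 kN·m/kg
  candidate A: M = 36.4 kN·m/kg
Candidate H ranks first.

candidate H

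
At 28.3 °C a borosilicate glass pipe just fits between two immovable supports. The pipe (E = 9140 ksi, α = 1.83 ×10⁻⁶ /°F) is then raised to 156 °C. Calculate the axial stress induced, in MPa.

26.5 MPa

E = 9140 ksi = 63.02 GPa.
α = 1.83×10⁻⁶/°F × 9/5 = 3.29×10⁻⁶/K.
ΔT = 127.7 K. Constrained thermal stress σ = E·α·ΔT = 63.02×10³ MPa × 3.29×10⁻⁶ × 127.7 = 26.5 MPa (compressive).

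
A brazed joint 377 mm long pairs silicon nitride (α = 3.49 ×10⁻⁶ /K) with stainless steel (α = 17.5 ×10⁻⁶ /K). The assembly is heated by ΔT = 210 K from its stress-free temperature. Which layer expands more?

α(silicon nitride) = 3.49×10⁻⁶/K vs α(stainless steel) = 17.5×10⁻⁶/K.
Higher α expands more for the same ΔT: stainless steel.

stainless steel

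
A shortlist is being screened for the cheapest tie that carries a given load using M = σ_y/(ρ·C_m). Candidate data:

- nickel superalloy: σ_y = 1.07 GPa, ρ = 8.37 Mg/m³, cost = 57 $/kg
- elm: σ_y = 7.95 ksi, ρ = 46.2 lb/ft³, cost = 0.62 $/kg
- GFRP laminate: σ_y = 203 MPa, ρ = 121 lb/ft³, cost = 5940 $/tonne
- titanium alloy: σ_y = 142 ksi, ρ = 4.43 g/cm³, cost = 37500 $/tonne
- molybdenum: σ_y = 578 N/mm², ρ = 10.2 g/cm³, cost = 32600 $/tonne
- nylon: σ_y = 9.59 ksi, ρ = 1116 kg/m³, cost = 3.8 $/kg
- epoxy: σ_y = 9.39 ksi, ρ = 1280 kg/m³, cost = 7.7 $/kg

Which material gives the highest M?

elm

Convert each candidate to consistent units, then evaluate M:
  nickel superalloy: σ_y = 1070 MPa, ρ = 8370 kg/m³, cost = 57.00 $/kg
  elm: σ_y = 54.81 MPa, ρ = 740.1 kg/m³, cost = 0.6200 $/kg
  GFRP laminate: σ_y = 203.0 MPa, ρ = 1938 kg/m³, cost = 5.940 $/kg
  titanium alloy: σ_y = 979.1 MPa, ρ = 4430 kg/m³, cost = 37.50 $/kg
  molybdenum: σ_y = 578.0 MPa, ρ = 10200 kg/m³, cost = 32.60 $/kg
  nylon: σ_y = 66.12 MPa, ρ = 1116 kg/m³, cost = 3.800 $/kg
  epoxy: σ_y = 64.74 MPa, ρ = 1280 kg/m³, cost = 7.700 $/kg
  elm: M = 119 kN·m per $
  GFRP laminate: M = 17.6 kN·m per $
  nylon: M = 15.6 kN·m per $
  epoxy: M = 6.57 kN·m per $
  titanium alloy: M = 5.89 kN·m per $
  nickel superalloy: M = 2.24 kN·m per $
  molybdenum: M = 1.74 kN·m per $
Elm ranks first.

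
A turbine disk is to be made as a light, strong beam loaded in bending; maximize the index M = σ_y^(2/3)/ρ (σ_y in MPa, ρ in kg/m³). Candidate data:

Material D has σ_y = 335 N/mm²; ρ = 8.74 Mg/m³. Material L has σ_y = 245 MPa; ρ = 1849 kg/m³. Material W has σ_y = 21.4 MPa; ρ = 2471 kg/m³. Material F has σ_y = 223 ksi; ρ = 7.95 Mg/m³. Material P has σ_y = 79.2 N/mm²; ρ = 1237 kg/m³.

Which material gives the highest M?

After converting to SI:
  material D: σ_y = 335.0 MPa, ρ = 8740 kg/m³
  material L: σ_y = 245.0 MPa, ρ = 1849 kg/m³
  material W: σ_y = 21.40 MPa, ρ = 2471 kg/m³
  material F: σ_y = 1538 MPa, ρ = 7950 kg/m³
  material P: σ_y = 79.20 MPa, ρ = 1237 kg/m³
  material L: M = 21.2×10⁻³
  material F: M = 16.8×10⁻³
  material P: M = 14.9×10⁻³
  material D: M = 5.52×10⁻³
  material W: M = 3.12×10⁻³
Material L has the largest M.

material L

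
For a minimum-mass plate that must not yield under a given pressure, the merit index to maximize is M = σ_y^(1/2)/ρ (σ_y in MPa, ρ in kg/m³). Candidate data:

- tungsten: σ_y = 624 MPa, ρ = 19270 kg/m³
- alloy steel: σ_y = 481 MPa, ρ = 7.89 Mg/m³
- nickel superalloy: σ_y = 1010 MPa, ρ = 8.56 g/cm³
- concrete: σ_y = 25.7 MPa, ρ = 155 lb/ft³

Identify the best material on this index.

Putting every candidate on a common basis:
  tungsten: σ_y = 624.0 MPa, ρ = 19270 kg/m³
  alloy steel: σ_y = 481.0 MPa, ρ = 7890 kg/m³
  nickel superalloy: σ_y = 1010 MPa, ρ = 8560 kg/m³
  concrete: σ_y = 25.70 MPa, ρ = 2483 kg/m³
  nickel superalloy: M = 3.71×10⁻³
  alloy steel: M = 2.78×10⁻³
  concrete: M = 2.04×10⁻³
  tungsten: M = 1.30×10⁻³
Highest index: nickel superalloy.

nickel superalloy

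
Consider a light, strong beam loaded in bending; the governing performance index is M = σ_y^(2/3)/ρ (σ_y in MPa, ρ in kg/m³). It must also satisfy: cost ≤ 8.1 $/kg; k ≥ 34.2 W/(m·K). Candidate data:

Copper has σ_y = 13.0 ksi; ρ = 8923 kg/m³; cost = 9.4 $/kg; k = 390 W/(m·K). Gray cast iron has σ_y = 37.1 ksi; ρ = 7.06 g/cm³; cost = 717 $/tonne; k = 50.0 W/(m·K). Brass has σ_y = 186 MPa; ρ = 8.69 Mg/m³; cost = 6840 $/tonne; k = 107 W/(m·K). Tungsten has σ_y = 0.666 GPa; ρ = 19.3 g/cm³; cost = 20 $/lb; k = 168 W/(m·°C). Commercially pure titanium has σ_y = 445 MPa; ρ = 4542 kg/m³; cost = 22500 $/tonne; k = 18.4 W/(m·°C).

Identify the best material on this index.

gray cast iron

Screen on constraints: cost ≤ 8.1 $/kg; k ≥ 34.2 W/(m·K). Survivors: gray cast iron, brass.
In SI units:
  gray cast iron: σ_y = 255.8 MPa, ρ = 7060 kg/m³
  brass: σ_y = 186.0 MPa, ρ = 8690 kg/m³
  gray cast iron: M = 5.71×10⁻³
  brass: M = 3.75×10⁻³
The maximum is for gray cast iron.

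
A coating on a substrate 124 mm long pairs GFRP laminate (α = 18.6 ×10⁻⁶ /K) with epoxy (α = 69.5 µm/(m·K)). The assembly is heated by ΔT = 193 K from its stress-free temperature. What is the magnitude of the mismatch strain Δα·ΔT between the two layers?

Δα = |18.6 − 69.5|×10⁻⁶/K = 50.9×10⁻⁶/K.
Mismatch strain = Δα·ΔT = 50.9×10⁻⁶ × 193.0 = 9.82×10⁻³.

9.82×10⁻³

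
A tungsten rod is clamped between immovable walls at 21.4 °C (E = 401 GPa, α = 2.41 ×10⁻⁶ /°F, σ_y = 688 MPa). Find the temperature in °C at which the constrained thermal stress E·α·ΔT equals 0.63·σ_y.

α = 2.41×10⁻⁶/°F × 9/5 = 4.34×10⁻⁶/K.
E·α·ΔT = 433.4 MPa ⇒ ΔT = 433.4 / (401.0×10³ × 4.34×10⁻⁶) = 249.2 K.
T = 21.4 + 249.2 = 270.6 °C.

271 °C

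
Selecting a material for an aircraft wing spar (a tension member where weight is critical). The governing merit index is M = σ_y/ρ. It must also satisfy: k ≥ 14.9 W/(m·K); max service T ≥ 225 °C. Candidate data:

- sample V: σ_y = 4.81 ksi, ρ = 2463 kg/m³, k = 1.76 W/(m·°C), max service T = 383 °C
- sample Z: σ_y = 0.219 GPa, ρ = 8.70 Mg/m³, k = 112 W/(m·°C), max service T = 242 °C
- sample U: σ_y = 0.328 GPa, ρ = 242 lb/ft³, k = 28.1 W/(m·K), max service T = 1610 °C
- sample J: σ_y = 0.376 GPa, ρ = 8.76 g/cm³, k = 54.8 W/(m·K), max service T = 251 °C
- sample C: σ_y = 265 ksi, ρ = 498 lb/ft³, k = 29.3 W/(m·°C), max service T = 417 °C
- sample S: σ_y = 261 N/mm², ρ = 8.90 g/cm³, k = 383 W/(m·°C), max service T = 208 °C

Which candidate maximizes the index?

sample C

Screen on constraints: k ≥ 14.9 W/(m·K); max service T ≥ 225 °C. Survivors: sample Z, sample U, sample J, sample C.
In SI units:
  sample Z: σ_y = 219.0 MPa, ρ = 8700 kg/m³
  sample U: σ_y = 328.0 MPa, ρ = 3876 kg/m³
  sample J: σ_y = 376.0 MPa, ρ = 8760 kg/m³
  sample C: σ_y = 1827 MPa, ρ = 7977 kg/m³
  sample C: M = 229 kN·m/kg
  sample U: M = 84.6 kN·m/kg
  sample J: M = 42.9 kN·m/kg
  sample Z: M = 25.2 kN·m/kg
Highest index: sample C.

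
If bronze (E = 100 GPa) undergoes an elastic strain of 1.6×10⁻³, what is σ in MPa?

σ = E·ε = 100000 MPa × 1.6×10⁻³ = 160 MPa.

160 MPa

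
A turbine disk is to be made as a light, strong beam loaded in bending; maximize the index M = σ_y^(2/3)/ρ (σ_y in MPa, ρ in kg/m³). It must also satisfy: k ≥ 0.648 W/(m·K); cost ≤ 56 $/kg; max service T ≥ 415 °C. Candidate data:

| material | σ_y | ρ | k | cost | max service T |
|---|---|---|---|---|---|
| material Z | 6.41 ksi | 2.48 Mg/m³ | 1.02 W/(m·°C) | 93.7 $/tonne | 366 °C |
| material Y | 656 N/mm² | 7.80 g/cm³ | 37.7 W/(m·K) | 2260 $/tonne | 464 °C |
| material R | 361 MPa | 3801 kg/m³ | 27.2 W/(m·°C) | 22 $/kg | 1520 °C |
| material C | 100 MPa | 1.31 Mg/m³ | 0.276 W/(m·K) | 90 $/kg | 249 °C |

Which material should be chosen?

material R

Screen on constraints: k ≥ 0.648 W/(m·K); cost ≤ 56 $/kg; max service T ≥ 415 °C. Survivors: material Y, material R.
In SI units:
  material Y: σ_y = 656.0 MPa, ρ = 7800 kg/m³
  material R: σ_y = 361.0 MPa, ρ = 3801 kg/m³
  material R: M = 13.3×10⁻³
  material Y: M = 9.68×10⁻³
Material R has the largest M.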